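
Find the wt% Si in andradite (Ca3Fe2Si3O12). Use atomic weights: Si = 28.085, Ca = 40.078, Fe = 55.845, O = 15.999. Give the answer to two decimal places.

16.58 wt%

M(Ca3Fe2Si3O12) = 508.167 g/mol.
Si contributes 3 × 28.085 = 84.255 g per mole.
84.255/508.167 = 0.1658 → 16.58%.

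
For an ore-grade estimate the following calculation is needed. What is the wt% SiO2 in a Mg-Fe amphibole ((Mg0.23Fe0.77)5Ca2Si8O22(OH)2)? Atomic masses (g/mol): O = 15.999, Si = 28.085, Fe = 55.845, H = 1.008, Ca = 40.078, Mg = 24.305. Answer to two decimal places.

51.47 wt%

Formula mass = 933.782 g/mol.
8 Si → 8.0000 mol SiO2 per formula unit; M(SiO2) = 60.083, so SiO2 mass = 480.664 g.
480.664/933.782 × 100 = 51.47 wt%.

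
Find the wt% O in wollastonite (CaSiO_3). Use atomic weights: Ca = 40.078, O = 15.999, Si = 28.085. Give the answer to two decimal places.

Formula mass = 1×40.078 + 1×28.085 + 3×15.999 = 116.160 g/mol, of which 47.997 g is O.
So O makes up 47.997/116.160 = 0.4132 of the mass, i.e. 41.32%.

41.32 weight percent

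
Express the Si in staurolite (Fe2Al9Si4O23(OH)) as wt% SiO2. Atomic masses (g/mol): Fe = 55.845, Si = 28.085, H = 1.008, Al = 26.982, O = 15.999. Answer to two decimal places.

28.21 wt%

M(Fe2Al9Si4O23(OH)) = 851.852 g/mol; M(SiO2) = 60.083 g/mol.
Moles SiO2 per formula unit = 4 Si ÷ 1 = 4.0000.
SiO2 fraction = (4.0000 × 60.083) / 851.852 = 240.332/851.852 = 0.2821.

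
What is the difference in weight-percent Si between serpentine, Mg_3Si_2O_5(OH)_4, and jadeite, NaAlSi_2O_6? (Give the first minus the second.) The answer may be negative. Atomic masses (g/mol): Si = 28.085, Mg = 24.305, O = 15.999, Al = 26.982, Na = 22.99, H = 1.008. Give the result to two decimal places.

First mineral: 56.170 g Si in 277.108 g formula = 20.27 wt% Si.
Second mineral: 56.170 g Si in 202.136 g formula = 27.79 wt% Si.
20.27% − 27.79% gives a difference of -7.52 percentage points.

-7.52 percentage points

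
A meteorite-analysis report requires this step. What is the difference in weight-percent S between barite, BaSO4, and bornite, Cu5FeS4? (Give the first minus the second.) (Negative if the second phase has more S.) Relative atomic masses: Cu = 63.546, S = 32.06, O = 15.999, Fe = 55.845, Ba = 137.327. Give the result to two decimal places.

First mineral: 32.060 g S in 233.383 g formula = 13.74 wt% S.
Second mineral: 128.240 g S in 501.815 g formula = 25.56 wt% S.
13.74% − 25.56% gives a difference of -11.82 percentage points.

-11.82 percentage points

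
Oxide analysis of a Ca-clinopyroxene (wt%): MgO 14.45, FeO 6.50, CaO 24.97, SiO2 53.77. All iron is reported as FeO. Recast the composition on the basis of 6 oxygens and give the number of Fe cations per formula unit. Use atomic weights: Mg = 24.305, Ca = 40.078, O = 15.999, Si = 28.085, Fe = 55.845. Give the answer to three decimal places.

0.202 Fe apfu

MgO (M=40.304): mol = 0.35853; Mg = 0.35853, O = 0.35853.
FeO (M=71.844): mol = 0.09047; Fe = 0.09047, O = 0.09047.
CaO (M=56.077): mol = 0.44528; Ca = 0.44528, O = 0.44528.
SiO2 (M=60.083): mol = 0.89493; Si = 0.89493, O = 1.78986.
ΣO = 2.68414; factor = 6/ΣO = 2.23535.
Fe apfu = 0.09047 × 2.23535 = 0.202.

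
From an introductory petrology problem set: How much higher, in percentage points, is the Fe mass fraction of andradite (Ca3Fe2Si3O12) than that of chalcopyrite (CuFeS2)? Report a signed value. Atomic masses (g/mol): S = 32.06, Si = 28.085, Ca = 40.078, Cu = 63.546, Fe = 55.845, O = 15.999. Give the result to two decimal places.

-8.45 percentage points

First mineral: 111.690 g Fe in 508.167 g formula = 21.98 wt% Fe.
Second mineral: 55.845 g Fe in 183.511 g formula = 30.43 wt% Fe.
21.98% − 30.43% gives a difference of -8.45 percentage points.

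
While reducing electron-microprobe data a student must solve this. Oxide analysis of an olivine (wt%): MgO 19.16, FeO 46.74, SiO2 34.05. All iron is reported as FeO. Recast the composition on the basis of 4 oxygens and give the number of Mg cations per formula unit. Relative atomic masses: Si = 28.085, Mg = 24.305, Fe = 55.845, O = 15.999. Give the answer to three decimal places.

0.842 Mg apfu

19.16 wt% MgO ÷ 40.304 g/mol = 0.47539 mol, giving 0.47539 Mg and 0.47539 O.
46.74 wt% FeO ÷ 71.844 g/mol = 0.65058 mol, giving 0.65058 Fe and 0.65058 O.
34.05 wt% SiO2 ÷ 60.083 g/mol = 0.56672 mol, giving 0.56672 Si and 1.13344 O.
Oxygen sums to 2.25941; scaling by 4/2.25941 = 1.77037 puts the formula on 4 O.
Mg: 0.47539 × 1.77037 = 0.842 atoms per formula unit.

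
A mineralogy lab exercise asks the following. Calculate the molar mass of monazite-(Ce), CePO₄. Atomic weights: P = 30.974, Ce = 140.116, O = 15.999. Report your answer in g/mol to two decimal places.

Ce: 1 × 140.116 = 140.1160
P: 1 × 30.974 = 30.9740
O: 4 × 15.999 = 63.9960
Summing the contributions gives the formula mass.

235.09 g/mol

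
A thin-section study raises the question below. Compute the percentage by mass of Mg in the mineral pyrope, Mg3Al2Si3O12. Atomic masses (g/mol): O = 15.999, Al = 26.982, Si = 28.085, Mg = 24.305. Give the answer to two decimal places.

18.09 wt%

Molar mass of Mg3Al2Si3O12: 3×24.305 + 2×26.982 + 3×28.085 + 12×15.999 = 403.122 g/mol.
Mass of Mg per formula unit: 3 × 24.305 = 72.915 g.
Weight fraction Mg = 72.915 / 403.122 = 0.1809.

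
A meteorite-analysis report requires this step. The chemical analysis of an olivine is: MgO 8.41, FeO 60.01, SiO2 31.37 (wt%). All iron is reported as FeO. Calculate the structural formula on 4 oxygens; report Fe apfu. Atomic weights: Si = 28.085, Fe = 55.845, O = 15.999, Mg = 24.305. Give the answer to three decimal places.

1.600 Fe apfu

MgO: 8.41/40.304 = 0.20866 mol → 0.20866 mol Mg, 0.20866 mol O.
FeO: 60.01/71.844 = 0.83528 mol → 0.83528 mol Fe, 0.83528 mol O.
SiO2: 31.37/60.083 = 0.52211 mol → 0.52211 mol Si, 1.04422 mol O.
Total oxygen = 2.08816 mol. Normalization factor = 4/2.08816 = 1.91556.
Fe per 4 O = 0.83528 × 1.91556 = 1.600.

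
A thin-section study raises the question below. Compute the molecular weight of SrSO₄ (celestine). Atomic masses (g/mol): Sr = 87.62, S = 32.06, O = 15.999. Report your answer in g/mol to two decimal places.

The formula mass is the sum 1(87.62) + 1(32.06) + 4(15.999).

183.68 g/mol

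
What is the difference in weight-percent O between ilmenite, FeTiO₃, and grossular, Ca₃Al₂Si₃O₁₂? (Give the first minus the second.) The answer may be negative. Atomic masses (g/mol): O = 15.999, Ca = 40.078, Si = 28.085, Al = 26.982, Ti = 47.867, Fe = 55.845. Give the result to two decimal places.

-10.98 percentage points

First mineral: 47.997 g O in 151.709 g formula = 31.64 wt% O.
Second mineral: 191.988 g O in 450.441 g formula = 42.62 wt% O.
31.64% − 42.62% gives a difference of -10.98 percentage points.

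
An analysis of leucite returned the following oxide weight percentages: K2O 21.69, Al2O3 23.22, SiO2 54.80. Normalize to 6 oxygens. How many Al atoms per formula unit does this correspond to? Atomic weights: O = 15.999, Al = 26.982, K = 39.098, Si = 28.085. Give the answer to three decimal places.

K2O: 21.69/94.195 = 0.23027 mol → 0.46054 mol K, 0.23027 mol O.
Al2O3: 23.22/101.961 = 0.22773 mol → 0.45546 mol Al, 0.68319 mol O.
SiO2: 54.80/60.083 = 0.91207 mol → 0.91207 mol Si, 1.82414 mol O.
Total oxygen = 2.73760 mol. Normalization factor = 6/2.73760 = 2.19170.
Al per 6 O = 0.45546 × 2.19170 = 0.998.

0.998 Al apfu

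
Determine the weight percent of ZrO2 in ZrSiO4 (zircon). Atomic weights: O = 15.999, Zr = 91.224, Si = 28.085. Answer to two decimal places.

Molar mass of ZrSiO4 = 1×91.224 + 1×28.085 + 4×15.999 = 183.305 g/mol.
Each formula unit contains 1 Zr, equivalent to 1/1 = 1.0000 mol ZrO2.
M(ZrO2) = 1×91.224 + 2×15.999 = 123.222 g/mol.
Mass of ZrO2 per formula unit = 1.0000 × 123.222 = 123.222 g.
ZrO2 wt% = 123.222 / 183.305 × 100 = 67.22%.

67.22 wt%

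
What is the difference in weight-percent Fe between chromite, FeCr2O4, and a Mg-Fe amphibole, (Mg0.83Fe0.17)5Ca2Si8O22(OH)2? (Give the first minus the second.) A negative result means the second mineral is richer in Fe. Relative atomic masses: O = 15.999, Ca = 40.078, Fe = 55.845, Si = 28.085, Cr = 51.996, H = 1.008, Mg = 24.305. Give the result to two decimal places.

19.29 percentage points

First mineral: 55.845 g Fe in 223.833 g formula = 24.95 wt% Fe.
Second mineral: 47.468 g Fe in 839.162 g formula = 5.66 wt% Fe.
24.95% − 5.66% gives a difference of 19.29 percentage points.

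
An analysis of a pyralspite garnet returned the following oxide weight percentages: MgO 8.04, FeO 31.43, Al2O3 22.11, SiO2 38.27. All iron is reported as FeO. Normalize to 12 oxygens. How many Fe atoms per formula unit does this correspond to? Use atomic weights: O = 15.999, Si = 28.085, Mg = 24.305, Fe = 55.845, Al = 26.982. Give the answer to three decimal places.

2.050 Fe apfu

MgO: 8.04/40.304 = 0.19948 mol → 0.19948 mol Mg, 0.19948 mol O.
FeO: 31.43/71.844 = 0.43748 mol → 0.43748 mol Fe, 0.43748 mol O.
Al2O3: 22.11/101.961 = 0.21685 mol → 0.43370 mol Al, 0.65055 mol O.
SiO2: 38.27/60.083 = 0.63695 mol → 0.63695 mol Si, 1.27390 mol O.
Total oxygen = 2.56141 mol. Normalization factor = 12/2.56141 = 4.68492.
Fe per 12 O = 0.43748 × 4.68492 = 2.050.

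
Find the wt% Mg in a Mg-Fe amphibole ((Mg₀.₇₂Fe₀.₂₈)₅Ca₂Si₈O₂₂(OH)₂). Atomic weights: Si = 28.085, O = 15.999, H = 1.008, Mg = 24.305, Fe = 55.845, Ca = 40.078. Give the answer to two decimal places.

M((Mg₀.₇₂Fe₀.₂₈)₅Ca₂Si₈O₂₂(OH)₂) = 856.509 g/mol.
Mg contributes 3.60 × 24.305 = 87.498 g per mole.
87.498/856.509 = 0.1022 → 10.22%.

10.22 wt%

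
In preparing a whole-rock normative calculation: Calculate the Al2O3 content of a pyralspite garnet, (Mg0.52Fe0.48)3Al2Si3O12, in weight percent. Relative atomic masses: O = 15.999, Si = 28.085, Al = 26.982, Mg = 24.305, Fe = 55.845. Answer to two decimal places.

M((Mg0.52Fe0.48)3Al2Si3O12) = 448.540 g/mol; M(Al2O3) = 101.961 g/mol.
Moles Al2O3 per formula unit = 2 Al ÷ 2 = 1.0000.
Al2O3 fraction = (1.0000 × 101.961) / 448.540 = 101.961/448.540 = 0.2273.

22.73 wt%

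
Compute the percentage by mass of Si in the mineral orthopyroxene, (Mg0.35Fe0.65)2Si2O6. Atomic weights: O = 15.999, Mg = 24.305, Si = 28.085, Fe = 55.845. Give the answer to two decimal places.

23.23 mass %

Molar mass of (Mg0.35Fe0.65)2Si2O6: 0.70*24.305 + 1.30*55.845 + 2*28.085 + 6*15.999 = 241.776 g/mol.
Mass of Si per formula unit: 2 × 28.085 = 56.170 g.
Weight fraction Si = 56.170 / 241.776 = 0.2323.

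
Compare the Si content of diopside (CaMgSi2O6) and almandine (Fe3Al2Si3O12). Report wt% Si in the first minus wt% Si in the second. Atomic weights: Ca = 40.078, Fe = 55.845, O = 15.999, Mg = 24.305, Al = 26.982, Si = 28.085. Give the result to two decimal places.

9.01 percentage points

Si in CaMgSi2O6: molar mass 216.547 g/mol; 2×28.085 = 56.170 g → 25.94 wt%.
Si in Fe3Al2Si3O12: molar mass 497.742 g/mol; 3×28.085 = 84.255 g → 16.93 wt%.
Difference = 25.94 − 16.93 = 9.01 percentage points.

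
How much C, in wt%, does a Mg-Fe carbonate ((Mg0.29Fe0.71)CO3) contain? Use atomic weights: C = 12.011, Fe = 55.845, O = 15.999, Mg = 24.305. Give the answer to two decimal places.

11.26 wt%

Formula mass = 0.29×24.305 + 0.71×55.845 + 1×12.011 + 3×15.999 = 106.706 g/mol, of which 12.011 g is C.
So C makes up 12.011/106.706 = 0.1126 of the mass, i.e. 11.26%.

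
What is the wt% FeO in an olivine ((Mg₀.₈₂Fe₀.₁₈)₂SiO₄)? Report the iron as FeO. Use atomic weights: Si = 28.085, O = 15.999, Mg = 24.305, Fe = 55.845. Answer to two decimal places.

17.01 wt%

M((Mg₀.₈₂Fe₀.₁₈)₂SiO₄) = 152.045 g/mol; M(FeO) = 71.844 g/mol.
Moles FeO per formula unit = 0.36 Fe ÷ 1 = 0.3600.
FeO fraction = (0.3600 × 71.844) / 152.045 = 25.864/152.045 = 0.1701.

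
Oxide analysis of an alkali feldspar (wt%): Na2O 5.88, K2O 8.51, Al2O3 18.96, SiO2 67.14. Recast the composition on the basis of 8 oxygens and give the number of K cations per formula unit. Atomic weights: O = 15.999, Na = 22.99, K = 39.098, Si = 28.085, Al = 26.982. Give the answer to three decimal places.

0.485 K apfu

Na2O: 5.88/61.979 = 0.09487 mol → 0.18974 mol Na, 0.09487 mol O.
K2O: 8.51/94.195 = 0.09034 mol → 0.18068 mol K, 0.09034 mol O.
Al2O3: 18.96/101.961 = 0.18595 mol → 0.37190 mol Al, 0.55785 mol O.
SiO2: 67.14/60.083 = 1.11745 mol → 1.11745 mol Si, 2.23490 mol O.
Total oxygen = 2.97796 mol. Normalization factor = 8/2.97796 = 2.68640.
K per 8 O = 0.18068 × 2.68640 = 0.485.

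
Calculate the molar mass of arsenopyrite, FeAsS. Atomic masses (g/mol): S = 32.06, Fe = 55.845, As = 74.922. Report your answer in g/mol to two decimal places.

162.83 g/mol

Fe: 1 × 55.845 = 55.8450
As: 1 × 74.922 = 74.9220
S: 1 × 32.06 = 32.0600
Summing the contributions gives the formula mass.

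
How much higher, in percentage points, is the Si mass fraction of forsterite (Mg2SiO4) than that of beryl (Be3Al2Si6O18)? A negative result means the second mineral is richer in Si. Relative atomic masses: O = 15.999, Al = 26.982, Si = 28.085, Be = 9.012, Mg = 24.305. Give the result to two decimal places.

-11.39 percentage points

M(Mg2SiO4) = 140.691 g/mol, so wt% Si = 28.085/140.691 × 100 = 19.96%.
M(Be3Al2Si6O18) = 537.492 g/mol, so wt% Si = 168.510/537.492 × 100 = 31.35%.
19.96 − 31.35 = -11.39 pp.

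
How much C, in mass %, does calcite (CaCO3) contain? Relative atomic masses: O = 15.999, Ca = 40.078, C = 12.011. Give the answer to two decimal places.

12.00 mass %

Molar mass of CaCO3: 1×40.078 + 1×12.011 + 3×15.999 = 100.086 g/mol.
Mass of C per formula unit: 1 × 12.011 = 12.011 g.
Weight fraction C = 12.011 / 100.086 = 0.1200.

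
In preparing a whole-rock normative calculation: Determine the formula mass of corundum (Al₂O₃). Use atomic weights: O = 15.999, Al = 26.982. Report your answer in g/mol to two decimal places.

Al: 2 × 26.982 = 53.9640
O: 3 × 15.999 = 47.9970
Summing the contributions gives the formula mass.

101.96 g/mol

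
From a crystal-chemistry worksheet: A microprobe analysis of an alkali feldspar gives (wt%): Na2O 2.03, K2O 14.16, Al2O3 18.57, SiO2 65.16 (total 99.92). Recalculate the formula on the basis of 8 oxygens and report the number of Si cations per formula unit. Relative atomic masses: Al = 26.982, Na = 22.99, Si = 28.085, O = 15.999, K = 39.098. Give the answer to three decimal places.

2.993 Si apfu

2.03 wt% Na2O ÷ 61.979 g/mol = 0.03275 mol, giving 0.06550 Na and 0.03275 O.
14.16 wt% K2O ÷ 94.195 g/mol = 0.15033 mol, giving 0.30066 K and 0.15033 O.
18.57 wt% Al2O3 ÷ 101.961 g/mol = 0.18213 mol, giving 0.36426 Al and 0.54639 O.
65.16 wt% SiO2 ÷ 60.083 g/mol = 1.08450 mol, giving 1.08450 Si and 2.16900 O.
Oxygen sums to 2.89847; scaling by 8/2.89847 = 2.76008 puts the formula on 8 O.
Si: 1.08450 × 2.76008 = 2.993 atoms per formula unit.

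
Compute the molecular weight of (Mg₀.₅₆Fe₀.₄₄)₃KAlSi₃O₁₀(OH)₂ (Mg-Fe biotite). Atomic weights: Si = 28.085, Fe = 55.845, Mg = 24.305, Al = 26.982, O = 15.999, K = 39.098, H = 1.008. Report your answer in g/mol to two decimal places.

458.89 g/mol

Mg: 1.68 × 24.305 = 40.8324
Fe: 1.32 × 55.845 = 73.7154
K: 1 × 39.098 = 39.0980
Al: 1 × 26.982 = 26.9820
Si: 3 × 28.085 = 84.2550
O: 12 × 15.999 = 191.9880
H: 2 × 1.008 = 2.0160
Summing the contributions gives the formula mass.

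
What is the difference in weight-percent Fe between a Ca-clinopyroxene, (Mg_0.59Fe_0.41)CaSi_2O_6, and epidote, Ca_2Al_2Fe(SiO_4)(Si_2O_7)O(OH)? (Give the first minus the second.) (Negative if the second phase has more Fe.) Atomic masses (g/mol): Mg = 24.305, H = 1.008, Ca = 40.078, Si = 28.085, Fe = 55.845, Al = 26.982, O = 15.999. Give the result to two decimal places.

-1.58 percentage points

M((Mg_0.59Fe_0.41)CaSi_2O_6) = 229.478 g/mol, so wt% Fe = 22.896/229.478 × 100 = 9.98%.
M(Ca_2Al_2Fe(SiO_4)(Si_2O_7)O(OH)) = 483.215 g/mol, so wt% Fe = 55.845/483.215 × 100 = 11.56%.
9.98 − 11.56 = -1.58 pp.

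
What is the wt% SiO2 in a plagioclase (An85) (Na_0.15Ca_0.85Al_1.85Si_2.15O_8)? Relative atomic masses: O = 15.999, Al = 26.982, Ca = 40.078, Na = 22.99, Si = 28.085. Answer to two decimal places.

Molar mass of Na_0.15Ca_0.85Al_1.85Si_2.15O_8 = 0.15·22.99 + 0.85·40.078 + 1.85·26.982 + 2.15·28.085 + 8·15.999 = 275.806 g/mol.
Each formula unit contains 2.15 Si, equivalent to 2.15/1 = 2.1500 mol SiO2.
M(SiO2) = 1×28.085 + 2×15.999 = 60.083 g/mol.
Mass of SiO2 per formula unit = 2.1500 × 60.083 = 129.178 g.
SiO2 wt% = 129.178 / 275.806 × 100 = 46.84%.

46.84 wt%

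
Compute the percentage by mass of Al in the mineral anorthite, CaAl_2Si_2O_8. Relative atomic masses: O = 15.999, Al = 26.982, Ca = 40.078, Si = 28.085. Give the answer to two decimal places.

19.40 weight percent

Formula mass = 1*40.078 + 2*26.982 + 2*28.085 + 8*15.999 = 278.204 g/mol, of which 53.964 g is Al.
So Al makes up 53.964/278.204 = 0.1940 of the mass, i.e. 19.40%.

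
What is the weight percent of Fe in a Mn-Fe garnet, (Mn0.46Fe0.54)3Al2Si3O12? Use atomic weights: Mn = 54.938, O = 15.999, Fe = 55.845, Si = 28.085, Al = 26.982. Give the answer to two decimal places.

Formula mass = 1.38·54.938 + 1.62·55.845 + 2·26.982 + 3·28.085 + 12·15.999 = 496.490 g/mol, of which 90.469 g is Fe.
So Fe makes up 90.469/496.490 = 0.1822 of the mass, i.e. 18.22%.

18.22 mass %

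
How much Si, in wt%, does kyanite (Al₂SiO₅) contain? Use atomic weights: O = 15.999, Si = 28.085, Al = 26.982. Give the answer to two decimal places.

17.33 wt%

Formula mass = 2×26.982 + 1×28.085 + 5×15.999 = 162.044 g/mol, of which 28.085 g is Si.
So Si makes up 28.085/162.044 = 0.1733 of the mass, i.e. 17.33%.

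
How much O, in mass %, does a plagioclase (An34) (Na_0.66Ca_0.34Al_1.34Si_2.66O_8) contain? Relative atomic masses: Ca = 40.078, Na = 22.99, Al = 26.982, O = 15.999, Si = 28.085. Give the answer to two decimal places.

Formula mass = 0.66*22.99 + 0.34*40.078 + 1.34*26.982 + 2.66*28.085 + 8*15.999 = 267.654 g/mol, of which 127.992 g is O.
So O makes up 127.992/267.654 = 0.4782 of the mass, i.e. 47.82%.

47.82 mass %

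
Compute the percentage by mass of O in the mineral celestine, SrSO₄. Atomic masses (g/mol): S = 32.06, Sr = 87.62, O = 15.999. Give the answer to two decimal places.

34.84 wt%

Formula mass = 1×87.62 + 1×32.06 + 4×15.999 = 183.676 g/mol, of which 63.996 g is O.
So O makes up 63.996/183.676 = 0.3484 of the mass, i.e. 34.84%.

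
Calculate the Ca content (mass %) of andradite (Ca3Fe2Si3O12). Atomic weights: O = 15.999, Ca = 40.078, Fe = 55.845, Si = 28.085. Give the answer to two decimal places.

23.66 mass %

Formula mass = 3*40.078 + 2*55.845 + 3*28.085 + 12*15.999 = 508.167 g/mol, of which 120.234 g is Ca.
So Ca makes up 120.234/508.167 = 0.2366 of the mass, i.e. 23.66%.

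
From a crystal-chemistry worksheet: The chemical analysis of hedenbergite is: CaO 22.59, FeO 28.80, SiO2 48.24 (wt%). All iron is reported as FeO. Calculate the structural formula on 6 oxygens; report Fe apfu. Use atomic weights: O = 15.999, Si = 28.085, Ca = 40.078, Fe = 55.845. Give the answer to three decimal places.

0.998 Fe apfu

22.59 wt% CaO ÷ 56.077 g/mol = 0.40284 mol, giving 0.40284 Ca and 0.40284 O.
28.80 wt% FeO ÷ 71.844 g/mol = 0.40087 mol, giving 0.40087 Fe and 0.40087 O.
48.24 wt% SiO2 ÷ 60.083 g/mol = 0.80289 mol, giving 0.80289 Si and 1.60578 O.
Oxygen sums to 2.40949; scaling by 6/2.40949 = 2.49015 puts the formula on 6 O.
Fe: 0.40087 × 2.49015 = 0.998 atoms per formula unit.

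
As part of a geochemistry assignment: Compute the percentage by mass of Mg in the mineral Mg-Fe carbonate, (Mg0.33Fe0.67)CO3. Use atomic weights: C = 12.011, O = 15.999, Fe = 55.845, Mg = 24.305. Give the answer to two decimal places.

M((Mg0.33Fe0.67)CO3) = 105.445 g/mol.
Mg contributes 0.33 × 24.305 = 8.021 g per mole.
8.021/105.445 = 0.0761 → 7.61%.

7.61 weight percent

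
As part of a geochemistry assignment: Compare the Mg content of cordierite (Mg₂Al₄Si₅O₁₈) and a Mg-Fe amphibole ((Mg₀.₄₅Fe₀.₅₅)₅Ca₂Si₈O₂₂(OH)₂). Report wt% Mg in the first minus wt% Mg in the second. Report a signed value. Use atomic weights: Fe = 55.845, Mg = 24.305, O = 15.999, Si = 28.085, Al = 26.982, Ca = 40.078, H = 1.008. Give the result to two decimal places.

First mineral: 48.610 g Mg in 584.945 g formula = 8.31 wt% Mg.
Second mineral: 54.686 g Mg in 899.088 g formula = 6.08 wt% Mg.
8.31% − 6.08% gives a difference of 2.23 percentage points.

2.23 percentage points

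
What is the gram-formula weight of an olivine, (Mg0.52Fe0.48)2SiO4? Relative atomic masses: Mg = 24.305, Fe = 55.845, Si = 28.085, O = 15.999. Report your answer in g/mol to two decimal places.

170.97 g/mol

The formula mass is the sum 1.04×24.305 + 0.96×55.845 + 1×28.085 + 4×15.999.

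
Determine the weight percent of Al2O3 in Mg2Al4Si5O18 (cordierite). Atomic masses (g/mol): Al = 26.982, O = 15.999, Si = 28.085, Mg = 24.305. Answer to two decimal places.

Formula mass = 584.945 g/mol.
4 Al → 2.0000 mol Al2O3 per formula unit; M(Al2O3) = 101.961, so Al2O3 mass = 203.922 g.
203.922/584.945 × 100 = 34.86 wt%.

34.86 wt%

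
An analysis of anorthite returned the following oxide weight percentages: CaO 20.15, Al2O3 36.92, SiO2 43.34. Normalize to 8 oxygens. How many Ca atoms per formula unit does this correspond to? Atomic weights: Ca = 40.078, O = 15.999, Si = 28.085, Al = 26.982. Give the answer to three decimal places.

0.995 Ca apfu

CaO (M=56.077): mol = 0.35933; Ca = 0.35933, O = 0.35933.
Al2O3 (M=101.961): mol = 0.36210; Al = 0.72420, O = 1.08630.
SiO2 (M=60.083): mol = 0.72134; Si = 0.72134, O = 1.44268.
ΣO = 2.88831; factor = 8/ΣO = 2.76979.
Ca apfu = 0.35933 × 2.76979 = 0.995.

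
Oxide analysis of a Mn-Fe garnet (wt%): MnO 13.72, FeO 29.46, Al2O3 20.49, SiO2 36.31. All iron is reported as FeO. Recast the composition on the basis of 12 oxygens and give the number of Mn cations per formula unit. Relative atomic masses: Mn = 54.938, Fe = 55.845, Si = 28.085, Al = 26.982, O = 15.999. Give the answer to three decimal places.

MnO (M=70.937): mol = 0.19341; Mn = 0.19341, O = 0.19341.
FeO (M=71.844): mol = 0.41006; Fe = 0.41006, O = 0.41006.
Al2O3 (M=101.961): mol = 0.20096; Al = 0.40192, O = 0.60288.
SiO2 (M=60.083): mol = 0.60433; Si = 0.60433, O = 1.20866.
ΣO = 2.41501; factor = 12/ΣO = 4.96892.
Mn apfu = 0.19341 × 4.96892 = 0.961.

0.961 Mn apfu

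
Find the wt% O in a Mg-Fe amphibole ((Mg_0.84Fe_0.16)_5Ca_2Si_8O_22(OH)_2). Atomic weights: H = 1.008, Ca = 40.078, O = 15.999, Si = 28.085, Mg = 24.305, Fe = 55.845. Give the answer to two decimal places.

45.84 mass %

M((Mg_0.84Fe_0.16)_5Ca_2Si_8O_22(OH)_2) = 837.585 g/mol.
O contributes 24 × 15.999 = 383.976 g per mole.
383.976/837.585 = 0.4584 → 45.84%.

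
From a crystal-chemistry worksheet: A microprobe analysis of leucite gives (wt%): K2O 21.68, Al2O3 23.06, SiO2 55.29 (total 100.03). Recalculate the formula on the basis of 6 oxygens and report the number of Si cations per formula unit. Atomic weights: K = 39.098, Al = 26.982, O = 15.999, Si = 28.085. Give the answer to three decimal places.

2.008 Si apfu

K2O (M=94.195): mol = 0.23016; K = 0.46032, O = 0.23016.
Al2O3 (M=101.961): mol = 0.22616; Al = 0.45232, O = 0.67848.
SiO2 (M=60.083): mol = 0.92023; Si = 0.92023, O = 1.84046.
ΣO = 2.74910; factor = 6/ΣO = 2.18253.
Si apfu = 0.92023 × 2.18253 = 2.008.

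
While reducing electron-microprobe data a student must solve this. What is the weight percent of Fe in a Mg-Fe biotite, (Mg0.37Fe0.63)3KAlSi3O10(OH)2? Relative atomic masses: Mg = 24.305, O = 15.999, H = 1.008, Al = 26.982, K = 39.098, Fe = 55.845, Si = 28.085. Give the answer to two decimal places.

22.13 wt%

Molar mass of (Mg0.37Fe0.63)3KAlSi3O10(OH)2: 1.11×24.305 + 1.89×55.845 + 1×39.098 + 1×26.982 + 3×28.085 + 12×15.999 + 2×1.008 = 476.865 g/mol.
Mass of Fe per formula unit: 1.89 × 55.845 = 105.547 g.
Weight fraction Fe = 105.547 / 476.865 = 0.2213.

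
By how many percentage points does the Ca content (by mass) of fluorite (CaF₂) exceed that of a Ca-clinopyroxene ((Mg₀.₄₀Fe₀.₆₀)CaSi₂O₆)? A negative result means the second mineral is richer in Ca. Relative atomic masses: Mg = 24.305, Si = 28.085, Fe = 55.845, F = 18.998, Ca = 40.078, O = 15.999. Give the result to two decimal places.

34.31 percentage points

First mineral: 40.078 g Ca in 78.074 g formula = 51.33 wt% Ca.
Second mineral: 40.078 g Ca in 235.471 g formula = 17.02 wt% Ca.
51.33% − 17.02% gives a difference of 34.31 percentage points.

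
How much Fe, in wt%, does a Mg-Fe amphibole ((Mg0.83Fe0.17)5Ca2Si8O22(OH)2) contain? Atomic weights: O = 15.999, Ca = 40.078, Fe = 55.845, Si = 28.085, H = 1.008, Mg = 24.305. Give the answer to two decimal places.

5.66 wt%

M((Mg0.83Fe0.17)5Ca2Si8O22(OH)2) = 839.162 g/mol.
Fe contributes 0.85 × 55.845 = 47.468 g per mole.
47.468/839.162 = 0.0566 → 5.66%.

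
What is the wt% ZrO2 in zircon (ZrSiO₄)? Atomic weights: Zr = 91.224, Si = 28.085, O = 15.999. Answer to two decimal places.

67.22 wt%

M(ZrSiO₄) = 183.305 g/mol; M(ZrO2) = 123.222 g/mol.
Moles ZrO2 per formula unit = 1 Zr ÷ 1 = 1.0000.
ZrO2 fraction = (1.0000 × 123.222) / 183.305 = 123.222/183.305 = 0.6722.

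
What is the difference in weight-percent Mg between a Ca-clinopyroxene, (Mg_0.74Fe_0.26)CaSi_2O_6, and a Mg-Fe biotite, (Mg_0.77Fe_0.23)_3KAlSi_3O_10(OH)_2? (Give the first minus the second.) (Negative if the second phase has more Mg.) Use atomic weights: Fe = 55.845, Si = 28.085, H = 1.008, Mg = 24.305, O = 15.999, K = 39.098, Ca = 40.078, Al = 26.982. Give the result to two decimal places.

-4.79 percentage points

Mg in (Mg_0.74Fe_0.26)CaSi_2O_6: molar mass 224.747 g/mol; 0.74×24.305 = 17.986 g → 8.00 wt%.
Mg in (Mg_0.77Fe_0.23)_3KAlSi_3O_10(OH)_2: molar mass 439.017 g/mol; 2.31×24.305 = 56.145 g → 12.79 wt%.
Difference = 8.00 − 12.79 = -4.79 percentage points.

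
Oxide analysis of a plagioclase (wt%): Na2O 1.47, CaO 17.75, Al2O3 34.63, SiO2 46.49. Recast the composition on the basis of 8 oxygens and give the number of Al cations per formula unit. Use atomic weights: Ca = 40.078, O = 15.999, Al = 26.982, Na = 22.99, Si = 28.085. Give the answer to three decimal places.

Na2O (M=61.979): mol = 0.02372; Na = 0.04744, O = 0.02372.
CaO (M=56.077): mol = 0.31653; Ca = 0.31653, O = 0.31653.
Al2O3 (M=101.961): mol = 0.33964; Al = 0.67928, O = 1.01892.
SiO2 (M=60.083): mol = 0.77376; Si = 0.77376, O = 1.54752.
ΣO = 2.90669; factor = 8/ΣO = 2.75227.
Al apfu = 0.67928 × 2.75227 = 1.870.

1.870 Al apfu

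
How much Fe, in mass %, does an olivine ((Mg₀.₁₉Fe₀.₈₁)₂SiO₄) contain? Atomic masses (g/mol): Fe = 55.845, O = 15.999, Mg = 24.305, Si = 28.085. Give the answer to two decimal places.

Formula mass = 0.38*24.305 + 1.62*55.845 + 1*28.085 + 4*15.999 = 191.786 g/mol, of which 90.469 g is Fe.
So Fe makes up 90.469/191.786 = 0.4717 of the mass, i.e. 47.17%.

47.17 mass %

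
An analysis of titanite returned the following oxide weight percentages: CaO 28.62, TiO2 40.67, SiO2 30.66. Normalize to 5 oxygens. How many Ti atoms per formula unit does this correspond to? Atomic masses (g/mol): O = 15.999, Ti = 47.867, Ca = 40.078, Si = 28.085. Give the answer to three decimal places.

CaO (M=56.077): mol = 0.51037; Ca = 0.51037, O = 0.51037.
TiO2 (M=79.865): mol = 0.50923; Ti = 0.50923, O = 1.01846.
SiO2 (M=60.083): mol = 0.51029; Si = 0.51029, O = 1.02058.
ΣO = 2.54941; factor = 5/ΣO = 1.96124.
Ti apfu = 0.50923 × 1.96124 = 0.999.

0.999 Ti apfu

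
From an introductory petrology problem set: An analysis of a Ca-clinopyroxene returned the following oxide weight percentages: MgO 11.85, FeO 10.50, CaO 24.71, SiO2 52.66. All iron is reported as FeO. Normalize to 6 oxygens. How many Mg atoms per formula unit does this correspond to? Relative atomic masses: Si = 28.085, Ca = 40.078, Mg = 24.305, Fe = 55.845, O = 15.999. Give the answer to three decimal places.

MgO: 11.85/40.304 = 0.29402 mol → 0.29402 mol Mg, 0.29402 mol O.
FeO: 10.50/71.844 = 0.14615 mol → 0.14615 mol Fe, 0.14615 mol O.
CaO: 24.71/56.077 = 0.44064 mol → 0.44064 mol Ca, 0.44064 mol O.
SiO2: 52.66/60.083 = 0.87645 mol → 0.87645 mol Si, 1.75290 mol O.
Total oxygen = 2.63371 mol. Normalization factor = 6/2.63371 = 2.27816.
Mg per 6 O = 0.29402 × 2.27816 = 0.670.

0.670 Mg apfu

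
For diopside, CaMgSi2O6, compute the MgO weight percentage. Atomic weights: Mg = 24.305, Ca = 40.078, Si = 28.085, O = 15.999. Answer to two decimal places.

18.61 wt%

Molar mass of CaMgSi2O6 = 1*40.078 + 1*24.305 + 2*28.085 + 6*15.999 = 216.547 g/mol.
Each formula unit contains 1 Mg, equivalent to 1/1 = 1.0000 mol MgO.
M(MgO) = 1×24.305 + 1×15.999 = 40.304 g/mol.
Mass of MgO per formula unit = 1.0000 × 40.304 = 40.304 g.
MgO wt% = 40.304 / 216.547 × 100 = 18.61%.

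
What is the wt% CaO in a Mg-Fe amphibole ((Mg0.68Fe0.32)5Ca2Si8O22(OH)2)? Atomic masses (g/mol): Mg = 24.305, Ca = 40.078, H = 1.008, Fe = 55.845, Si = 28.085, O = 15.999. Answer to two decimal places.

13.00 wt%

Molar mass of (Mg0.68Fe0.32)5Ca2Si8O22(OH)2 = 3.40·24.305 + 1.60·55.845 + 2·40.078 + 8·28.085 + 24·15.999 + 2·1.008 = 862.817 g/mol.
Each formula unit contains 2 Ca, equivalent to 2/1 = 2.0000 mol CaO.
M(CaO) = 1×40.078 + 1×15.999 = 56.077 g/mol.
Mass of CaO per formula unit = 2.0000 × 56.077 = 112.154 g.
CaO wt% = 112.154 / 862.817 × 100 = 13.00%.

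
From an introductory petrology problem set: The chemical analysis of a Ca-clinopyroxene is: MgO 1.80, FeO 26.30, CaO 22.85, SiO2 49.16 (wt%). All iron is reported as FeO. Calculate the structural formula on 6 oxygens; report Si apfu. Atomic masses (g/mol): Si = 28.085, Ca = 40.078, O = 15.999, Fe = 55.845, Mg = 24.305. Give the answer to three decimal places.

2.000 Si apfu

1.80 wt% MgO ÷ 40.304 g/mol = 0.04466 mol, giving 0.04466 Mg and 0.04466 O.
26.30 wt% FeO ÷ 71.844 g/mol = 0.36607 mol, giving 0.36607 Fe and 0.36607 O.
22.85 wt% CaO ÷ 56.077 g/mol = 0.40748 mol, giving 0.40748 Ca and 0.40748 O.
49.16 wt% SiO2 ÷ 60.083 g/mol = 0.81820 mol, giving 0.81820 Si and 1.63640 O.
Oxygen sums to 2.45461; scaling by 6/2.45461 = 2.44438 puts the formula on 6 O.
Si: 0.81820 × 2.44438 = 2.000 atoms per formula unit.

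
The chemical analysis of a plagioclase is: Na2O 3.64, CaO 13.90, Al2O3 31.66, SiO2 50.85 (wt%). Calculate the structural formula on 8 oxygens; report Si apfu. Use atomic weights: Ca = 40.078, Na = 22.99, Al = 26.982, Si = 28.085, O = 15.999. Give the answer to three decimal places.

3.64 wt% Na2O ÷ 61.979 g/mol = 0.05873 mol, giving 0.11746 Na and 0.05873 O.
13.90 wt% CaO ÷ 56.077 g/mol = 0.24787 mol, giving 0.24787 Ca and 0.24787 O.
31.66 wt% Al2O3 ÷ 101.961 g/mol = 0.31051 mol, giving 0.62102 Al and 0.93153 O.
50.85 wt% SiO2 ÷ 60.083 g/mol = 0.84633 mol, giving 0.84633 Si and 1.69266 O.
Oxygen sums to 2.93079; scaling by 8/2.93079 = 2.72964 puts the formula on 8 O.
Si: 0.84633 × 2.72964 = 2.310 atoms per formula unit.

2.310 Si apfu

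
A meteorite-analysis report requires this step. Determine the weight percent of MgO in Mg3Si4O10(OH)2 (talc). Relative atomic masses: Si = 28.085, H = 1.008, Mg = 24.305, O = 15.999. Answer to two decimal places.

M(Mg3Si4O10(OH)2) = 379.259 g/mol; M(MgO) = 40.304 g/mol.
Moles MgO per formula unit = 3 Mg ÷ 1 = 3.0000.
MgO fraction = (3.0000 × 40.304) / 379.259 = 120.912/379.259 = 0.3188.

31.88 wt%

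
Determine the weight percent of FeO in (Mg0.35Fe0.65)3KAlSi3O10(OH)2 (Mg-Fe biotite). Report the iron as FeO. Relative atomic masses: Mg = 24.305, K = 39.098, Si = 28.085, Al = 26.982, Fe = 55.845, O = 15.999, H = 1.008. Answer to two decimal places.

M((Mg0.35Fe0.65)3KAlSi3O10(OH)2) = 478.757 g/mol; M(FeO) = 71.844 g/mol.
Moles FeO per formula unit = 1.95 Fe ÷ 1 = 1.9500.
FeO fraction = (1.9500 × 71.844) / 478.757 = 140.096/478.757 = 0.2926.

29.26 wt%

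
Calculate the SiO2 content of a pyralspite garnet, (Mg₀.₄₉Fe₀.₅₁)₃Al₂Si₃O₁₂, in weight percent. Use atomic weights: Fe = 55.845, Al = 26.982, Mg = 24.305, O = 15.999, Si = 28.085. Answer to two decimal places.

Formula mass = 451.378 g/mol.
3 Si → 3.0000 mol SiO2 per formula unit; M(SiO2) = 60.083, so SiO2 mass = 180.249 g.
180.249/451.378 × 100 = 39.93 wt%.

39.93 wt%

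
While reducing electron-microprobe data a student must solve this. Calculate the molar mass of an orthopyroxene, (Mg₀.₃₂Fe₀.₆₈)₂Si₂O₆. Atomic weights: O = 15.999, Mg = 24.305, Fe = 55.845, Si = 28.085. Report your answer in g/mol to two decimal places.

Mg: 0.64 × 24.305 = 15.5552
Fe: 1.36 × 55.845 = 75.9492
Si: 2 × 28.085 = 56.1700
O: 6 × 15.999 = 95.9940
Summing the contributions gives the formula mass.

243.67 g/mol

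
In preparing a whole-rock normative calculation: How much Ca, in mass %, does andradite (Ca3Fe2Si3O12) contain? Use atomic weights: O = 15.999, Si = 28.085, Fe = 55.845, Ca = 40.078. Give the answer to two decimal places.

23.66 mass %

Formula mass = 3×40.078 + 2×55.845 + 3×28.085 + 12×15.999 = 508.167 g/mol, of which 120.234 g is Ca.
So Ca makes up 120.234/508.167 = 0.2366 of the mass, i.e. 23.66%.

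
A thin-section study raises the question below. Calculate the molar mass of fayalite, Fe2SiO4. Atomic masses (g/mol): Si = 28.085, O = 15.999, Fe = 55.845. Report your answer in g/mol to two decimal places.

Fe: 2 × 55.845 = 111.6900
Si: 1 × 28.085 = 28.0850
O: 4 × 15.999 = 63.9960
Summing the contributions gives the formula mass.

203.77 g/mol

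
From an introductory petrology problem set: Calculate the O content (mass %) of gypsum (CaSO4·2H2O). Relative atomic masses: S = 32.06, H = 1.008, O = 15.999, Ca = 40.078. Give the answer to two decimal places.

Formula mass = 1×40.078 + 1×32.06 + 6×15.999 + 4×1.008 = 172.164 g/mol, of which 95.994 g is O.
So O makes up 95.994/172.164 = 0.5576 of the mass, i.e. 55.76%.

55.76 mass %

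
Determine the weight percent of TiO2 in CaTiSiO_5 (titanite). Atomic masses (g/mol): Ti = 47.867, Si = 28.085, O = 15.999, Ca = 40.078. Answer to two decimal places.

40.74 wt%

M(CaTiSiO_5) = 196.025 g/mol; M(TiO2) = 79.865 g/mol.
Moles TiO2 per formula unit = 1 Ti ÷ 1 = 1.0000.
TiO2 fraction = (1.0000 × 79.865) / 196.025 = 79.865/196.025 = 0.4074.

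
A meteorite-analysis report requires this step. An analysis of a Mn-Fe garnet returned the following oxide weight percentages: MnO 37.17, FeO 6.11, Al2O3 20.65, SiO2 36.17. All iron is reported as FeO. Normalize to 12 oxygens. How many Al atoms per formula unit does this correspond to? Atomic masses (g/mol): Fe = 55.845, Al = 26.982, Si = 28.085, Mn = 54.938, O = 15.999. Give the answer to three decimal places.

2.008 Al apfu

MnO: 37.17/70.937 = 0.52399 mol → 0.52399 mol Mn, 0.52399 mol O.
FeO: 6.11/71.844 = 0.08505 mol → 0.08505 mol Fe, 0.08505 mol O.
Al2O3: 20.65/101.961 = 0.20253 mol → 0.40506 mol Al, 0.60759 mol O.
SiO2: 36.17/60.083 = 0.60200 mol → 0.60200 mol Si, 1.20400 mol O.
Total oxygen = 2.42063 mol. Normalization factor = 12/2.42063 = 4.95739.
Al per 12 O = 0.40506 × 4.95739 = 2.008.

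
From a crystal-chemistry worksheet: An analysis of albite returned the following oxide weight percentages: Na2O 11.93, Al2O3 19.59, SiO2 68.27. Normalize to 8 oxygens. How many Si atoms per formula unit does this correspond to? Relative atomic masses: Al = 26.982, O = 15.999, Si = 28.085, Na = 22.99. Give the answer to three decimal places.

2.989 Si apfu

Na2O: 11.93/61.979 = 0.19248 mol → 0.38496 mol Na, 0.19248 mol O.
Al2O3: 19.59/101.961 = 0.19213 mol → 0.38426 mol Al, 0.57639 mol O.
SiO2: 68.27/60.083 = 1.13626 mol → 1.13626 mol Si, 2.27252 mol O.
Total oxygen = 3.04139 mol. Normalization factor = 8/3.04139 = 2.63038.
Si per 8 O = 1.13626 × 2.63038 = 2.989.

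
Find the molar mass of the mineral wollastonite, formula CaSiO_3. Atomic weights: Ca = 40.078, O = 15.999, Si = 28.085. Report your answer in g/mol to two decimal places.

116.16 g/mol

The formula mass is the sum 1(40.078) + 1(28.085) + 3(15.999).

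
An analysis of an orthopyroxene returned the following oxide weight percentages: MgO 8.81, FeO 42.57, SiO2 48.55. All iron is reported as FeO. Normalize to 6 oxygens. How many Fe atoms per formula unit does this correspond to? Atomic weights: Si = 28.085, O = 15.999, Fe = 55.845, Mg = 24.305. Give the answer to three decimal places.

MgO: 8.81/40.304 = 0.21859 mol → 0.21859 mol Mg, 0.21859 mol O.
FeO: 42.57/71.844 = 0.59253 mol → 0.59253 mol Fe, 0.59253 mol O.
SiO2: 48.55/60.083 = 0.80805 mol → 0.80805 mol Si, 1.61610 mol O.
Total oxygen = 2.42722 mol. Normalization factor = 6/2.42722 = 2.47196.
Fe per 6 O = 0.59253 × 2.47196 = 1.465.

1.465 Fe apfu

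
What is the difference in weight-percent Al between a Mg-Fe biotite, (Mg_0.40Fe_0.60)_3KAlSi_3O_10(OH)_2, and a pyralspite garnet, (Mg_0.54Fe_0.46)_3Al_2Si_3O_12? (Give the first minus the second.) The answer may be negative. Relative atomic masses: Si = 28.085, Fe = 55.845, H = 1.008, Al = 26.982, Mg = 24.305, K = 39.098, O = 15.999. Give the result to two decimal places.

Al in (Mg_0.40Fe_0.60)_3KAlSi_3O_10(OH)_2: molar mass 474.026 g/mol; 1×26.982 = 26.982 g → 5.69 wt%.
Al in (Mg_0.54Fe_0.46)_3Al_2Si_3O_12: molar mass 446.647 g/mol; 2×26.982 = 53.964 g → 12.08 wt%.
Difference = 5.69 − 12.08 = -6.39 percentage points.

-6.39 percentage points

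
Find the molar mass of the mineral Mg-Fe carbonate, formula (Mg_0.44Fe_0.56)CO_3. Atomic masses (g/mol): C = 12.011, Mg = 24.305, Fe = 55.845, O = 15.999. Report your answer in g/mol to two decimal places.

101.98 g/mol

M = 0.44·24.305 + 0.56·55.845 + 1·12.011 + 3·15.999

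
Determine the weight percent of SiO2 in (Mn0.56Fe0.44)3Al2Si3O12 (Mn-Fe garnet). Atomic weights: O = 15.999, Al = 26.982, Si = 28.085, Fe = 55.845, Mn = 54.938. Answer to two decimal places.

M((Mn0.56Fe0.44)3Al2Si3O12) = 496.218 g/mol; M(SiO2) = 60.083 g/mol.
Moles SiO2 per formula unit = 3 Si ÷ 1 = 3.0000.
SiO2 fraction = (3.0000 × 60.083) / 496.218 = 180.249/496.218 = 0.3632.

36.32 wt%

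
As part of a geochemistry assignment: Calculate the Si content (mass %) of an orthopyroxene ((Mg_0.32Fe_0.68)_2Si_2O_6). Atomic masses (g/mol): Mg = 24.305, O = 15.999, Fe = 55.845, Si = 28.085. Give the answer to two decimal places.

M((Mg_0.32Fe_0.68)_2Si_2O_6) = 243.668 g/mol.
Si contributes 2 × 28.085 = 56.170 g per mole.
56.170/243.668 = 0.2305 → 23.05%.

23.05 mass %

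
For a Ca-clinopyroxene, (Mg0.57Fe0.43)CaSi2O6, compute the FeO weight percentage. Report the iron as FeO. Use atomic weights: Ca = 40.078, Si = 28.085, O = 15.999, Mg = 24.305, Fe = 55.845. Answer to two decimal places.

Molar mass of (Mg0.57Fe0.43)CaSi2O6 = 0.57·24.305 + 0.43·55.845 + 1·40.078 + 2·28.085 + 6·15.999 = 230.109 g/mol.
Each formula unit contains 0.43 Fe, equivalent to 0.43/1 = 0.4300 mol FeO.
M(FeO) = 1×55.845 + 1×15.999 = 71.844 g/mol.
Mass of FeO per formula unit = 0.4300 × 71.844 = 30.893 g.
FeO wt% = 30.893 / 230.109 × 100 = 13.43%.

13.43 wt%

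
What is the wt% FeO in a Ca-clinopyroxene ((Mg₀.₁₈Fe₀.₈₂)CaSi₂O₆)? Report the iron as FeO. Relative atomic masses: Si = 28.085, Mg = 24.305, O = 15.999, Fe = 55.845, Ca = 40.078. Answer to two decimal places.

M((Mg₀.₁₈Fe₀.₈₂)CaSi₂O₆) = 242.410 g/mol; M(FeO) = 71.844 g/mol.
Moles FeO per formula unit = 0.82 Fe ÷ 1 = 0.8200.
FeO fraction = (0.8200 × 71.844) / 242.410 = 58.912/242.410 = 0.2430.

24.30 wt%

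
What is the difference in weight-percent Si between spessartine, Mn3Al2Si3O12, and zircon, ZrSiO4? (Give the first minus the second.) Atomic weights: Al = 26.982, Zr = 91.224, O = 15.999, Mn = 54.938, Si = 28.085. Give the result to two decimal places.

Si in Mn3Al2Si3O12: molar mass 495.021 g/mol; 3×28.085 = 84.255 g → 17.02 wt%.
Si in ZrSiO4: molar mass 183.305 g/mol; 1×28.085 = 28.085 g → 15.32 wt%.
Difference = 17.02 − 15.32 = 1.70 percentage points.

1.70 percentage points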